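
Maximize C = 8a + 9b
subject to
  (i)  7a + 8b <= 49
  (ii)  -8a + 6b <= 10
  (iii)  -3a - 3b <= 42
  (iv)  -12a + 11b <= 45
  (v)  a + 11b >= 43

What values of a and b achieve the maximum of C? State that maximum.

a = 65/23, b = 84/23, maximum C = 1276/23

Extreme points and C = 8a + 9b:
  (107/53, 231/53) → C = 2935/53
  (65/23, 84/23) → C = 1276/23
  (74/47, 177/47) → C = 2185/47

At the optimal vertex, 7a + 8b = 49 and a + 11b = 43.
Solving simultaneously gives a = 65/23, b = 84/23.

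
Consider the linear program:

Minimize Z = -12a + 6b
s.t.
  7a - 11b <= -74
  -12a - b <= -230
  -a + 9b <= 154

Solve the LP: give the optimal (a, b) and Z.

a = 257/13, b = 251/13, minimum Z = -1578/13

Corner points and Z = -12a + 6b:
  (2456/139, 2498/139) → Z = -14484/139
  (257/13, 251/13) → Z = -1578/13
  (1916/109, 2078/109) → Z = -10524/109

The optimum lies where 7a - 11b = -74 and -a + 9b = 154.
Solving simultaneously gives a = 257/13, b = 251/13.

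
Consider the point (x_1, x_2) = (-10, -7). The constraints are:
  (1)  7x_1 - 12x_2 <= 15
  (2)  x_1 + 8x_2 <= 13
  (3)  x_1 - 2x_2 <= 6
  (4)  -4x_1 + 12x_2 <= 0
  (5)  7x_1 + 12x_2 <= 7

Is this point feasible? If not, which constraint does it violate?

(1): 14 ≤ 15 ✓
(2): -66 ≤ 13 ✓
(3): 4 ≤ 6 ✓
(4): -44 ≤ 0 ✓
(5): -154 ≤ 7 ✓

feasible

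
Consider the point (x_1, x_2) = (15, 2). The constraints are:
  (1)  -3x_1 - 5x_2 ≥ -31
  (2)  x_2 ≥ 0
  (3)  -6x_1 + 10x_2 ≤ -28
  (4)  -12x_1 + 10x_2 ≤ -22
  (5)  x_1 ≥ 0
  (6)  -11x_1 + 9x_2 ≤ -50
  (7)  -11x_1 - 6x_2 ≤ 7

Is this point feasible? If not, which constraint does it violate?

not feasible — violates (1)

Constraint (1): -3x_1 - 5x_2 = -55, which is not ≥ -31. All other constraints are satisfied.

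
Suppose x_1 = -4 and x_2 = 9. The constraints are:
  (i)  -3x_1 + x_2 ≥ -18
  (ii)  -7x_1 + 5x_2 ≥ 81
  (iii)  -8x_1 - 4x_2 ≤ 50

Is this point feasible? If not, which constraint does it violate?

Constraint (ii): -7x_1 + 5x_2 = 73, which is not ≥ 81. All other constraints are satisfied.

not feasible — violates (ii)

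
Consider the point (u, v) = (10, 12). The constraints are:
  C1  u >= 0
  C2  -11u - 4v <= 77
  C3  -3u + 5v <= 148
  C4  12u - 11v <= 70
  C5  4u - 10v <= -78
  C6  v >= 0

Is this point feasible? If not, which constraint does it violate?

C1: 10 ≥ 0 ✓
C2: -158 ≤ 77 ✓
C3: 30 ≤ 148 ✓
C4: -12 ≤ 70 ✓
C5: -80 ≤ -78 ✓
C6: 12 ≥ 0 ✓

feasible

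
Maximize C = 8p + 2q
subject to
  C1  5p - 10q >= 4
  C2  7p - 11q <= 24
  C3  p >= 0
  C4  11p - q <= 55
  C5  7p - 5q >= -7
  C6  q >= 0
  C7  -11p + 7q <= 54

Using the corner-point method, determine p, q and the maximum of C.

p = 26/5, q = 11/5, maximum C = 46

At the optimal vertex, 5p - 10q = 4 and 11p - q = 55.
Solving simultaneously gives p = 26/5, q = 11/5.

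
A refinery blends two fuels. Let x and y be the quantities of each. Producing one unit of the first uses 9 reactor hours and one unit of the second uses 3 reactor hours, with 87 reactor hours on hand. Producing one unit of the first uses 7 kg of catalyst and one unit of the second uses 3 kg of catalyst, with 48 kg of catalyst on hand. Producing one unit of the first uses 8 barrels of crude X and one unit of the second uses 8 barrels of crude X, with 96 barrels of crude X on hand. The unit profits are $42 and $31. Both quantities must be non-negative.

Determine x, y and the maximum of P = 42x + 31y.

x = 3, y = 9, maximum P = 405

Extreme points and P = 42x + 31y:
  (0, 0) → P = 0
  (0, 12) → P = 372
  (48/7, 0) → P = 288
  (3, 9) → P = 405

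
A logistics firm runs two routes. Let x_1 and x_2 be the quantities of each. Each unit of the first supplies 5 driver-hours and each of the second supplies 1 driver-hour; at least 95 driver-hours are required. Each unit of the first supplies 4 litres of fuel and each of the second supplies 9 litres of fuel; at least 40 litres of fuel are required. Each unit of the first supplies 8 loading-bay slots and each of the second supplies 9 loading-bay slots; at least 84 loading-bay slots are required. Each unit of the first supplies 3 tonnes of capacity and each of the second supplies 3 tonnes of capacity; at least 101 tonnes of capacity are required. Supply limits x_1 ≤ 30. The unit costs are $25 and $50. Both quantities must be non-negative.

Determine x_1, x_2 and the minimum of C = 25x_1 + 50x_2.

Corner points and C = 25x_1 + 50x_2:
  (0, 95) → C = 4750
  (46/3, 55/3) → C = 1300
  (30, 11/3) → C = 2800/3
The feasible region is unbounded (it extends along (0, 1)), but C strictly increases along every unbounded feasible direction, so there is no improving ray and the minimum is attained at a vertex.

At the optimal vertex, 3x_1 + 3x_2 = 101 and x_1 = 30.
Solving simultaneously gives x_1 = 30, x_2 = 11/3.

x_1 = 30, x_2 = 11/3, minimum C = 2800/3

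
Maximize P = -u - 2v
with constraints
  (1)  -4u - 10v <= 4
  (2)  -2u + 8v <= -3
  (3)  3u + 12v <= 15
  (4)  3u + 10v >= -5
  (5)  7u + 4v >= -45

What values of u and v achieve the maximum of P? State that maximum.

u = -1/26, v = -5/13, maximum P = 21/26

Extreme points and P = -u - 2v:
  (-1/26, -5/13) → P = 21/26
  (1, -4/5) → P = 3/5
  (13/4, 7/16) → P = -33/8
The feasible region is unbounded (it extends along (4, -1), (10, -3)), but P strictly decreases along every unbounded feasible direction, so there is no improving ray and the maximum is attained at a vertex.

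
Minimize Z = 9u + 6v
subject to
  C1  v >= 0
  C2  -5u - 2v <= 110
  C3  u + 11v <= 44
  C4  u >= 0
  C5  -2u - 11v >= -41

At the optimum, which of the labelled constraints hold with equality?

C1 and C4

Extreme points and Z = 9u + 6v:
  (0, 0) → Z = 0
  (41/2, 0) → Z = 369/2
  (0, 41/11) → Z = 246/11

The minimum is at (0, 0). Substituting into each constraint, equality holds for C1 and C4; the remaining constraints have slack.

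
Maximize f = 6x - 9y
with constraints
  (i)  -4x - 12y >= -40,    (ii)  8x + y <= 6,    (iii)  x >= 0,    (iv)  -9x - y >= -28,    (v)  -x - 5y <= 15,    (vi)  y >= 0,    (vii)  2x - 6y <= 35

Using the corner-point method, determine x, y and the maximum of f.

Vertices and f = 6x - 9y:
  (8/23, 74/23) → f = -618/23
  (0, 10/3) → f = -30
  (3/4, 0) → f = 9/2
  (0, 0) → f = 0

x = 3/4, y = 0, maximum f = 9/2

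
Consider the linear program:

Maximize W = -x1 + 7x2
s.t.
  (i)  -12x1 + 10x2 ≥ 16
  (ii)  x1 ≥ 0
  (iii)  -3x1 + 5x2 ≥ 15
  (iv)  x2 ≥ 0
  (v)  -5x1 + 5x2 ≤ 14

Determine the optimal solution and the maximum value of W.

x1 = 6, x2 = 44/5, maximum W = 278/5

Corner points and W = -x1 + 7x2:
  (7/3, 22/5) → W = 427/15
  (6, 44/5) → W = 278/5
  (1/2, 33/10) → W = 113/5

At the optimal vertex, -12x1 + 10x2 = 16 and -5x1 + 5x2 = 14.
Solving simultaneously gives x1 = 6, x2 = 44/5.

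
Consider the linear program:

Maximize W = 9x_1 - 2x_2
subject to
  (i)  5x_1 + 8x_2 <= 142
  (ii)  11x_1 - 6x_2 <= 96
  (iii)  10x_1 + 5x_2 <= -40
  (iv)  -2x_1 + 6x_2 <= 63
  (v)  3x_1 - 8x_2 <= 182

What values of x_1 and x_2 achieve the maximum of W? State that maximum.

x_1 = 48/23, x_2 = -280/23, maximum W = 992/23

Extreme points and W = 9x_1 - 2x_2:
  (48/23, -280/23) → W = 992/23
  (-162/35, -857/35) → W = 256/35
  (-111/14, 55/7) → W = -1219/14
The feasible region is unbounded (it extends along (-8, -3), (-3, -1)), but W strictly decreases along every unbounded feasible direction, so there is no improving ray and the maximum is attained at a vertex.

At the optimal vertex, 11x_1 - 6x_2 = 96 and 10x_1 + 5x_2 = -40.
Solving simultaneously gives x_1 = 48/23, x_2 = -280/23.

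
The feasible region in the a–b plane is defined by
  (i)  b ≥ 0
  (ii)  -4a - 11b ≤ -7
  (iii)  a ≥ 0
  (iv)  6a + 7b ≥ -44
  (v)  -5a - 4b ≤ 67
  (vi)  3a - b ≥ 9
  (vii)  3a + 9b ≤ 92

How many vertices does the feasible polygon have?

3

Pairwise boundary intersections that survive every other constraint:
  (3, 0)
  (92/3, 0)
  (173/30, 83/10)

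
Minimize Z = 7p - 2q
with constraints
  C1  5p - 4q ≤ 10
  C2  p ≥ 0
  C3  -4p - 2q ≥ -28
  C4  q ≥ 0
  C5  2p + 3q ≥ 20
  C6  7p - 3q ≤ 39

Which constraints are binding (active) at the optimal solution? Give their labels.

C2 and C3

Vertices and Z = 7p - 2q:
  (66/13, 50/13) → Z = 362/13
  (110/23, 80/23) → Z = 610/23
  (0, 14) → Z = -28
  (0, 20/3) → Z = -40/3

The minimum is at (0, 14). Substituting into each constraint, equality holds for C2 and C3; the remaining constraints have slack.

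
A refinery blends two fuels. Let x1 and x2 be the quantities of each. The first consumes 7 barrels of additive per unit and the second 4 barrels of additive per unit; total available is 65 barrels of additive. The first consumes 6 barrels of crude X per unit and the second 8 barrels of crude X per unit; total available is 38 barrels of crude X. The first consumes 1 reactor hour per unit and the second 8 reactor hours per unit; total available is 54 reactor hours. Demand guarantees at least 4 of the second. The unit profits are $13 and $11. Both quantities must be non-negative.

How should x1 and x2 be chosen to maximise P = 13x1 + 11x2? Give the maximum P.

Feasible corners and P = 13x1 + 11x2:
  (0, 19/4) → P = 209/4
  (0, 4) → P = 44
  (1, 4) → P = 57

The binding constraints are 6x1 + 8x2 = 38 and x2 = 4.
Solving simultaneously gives x1 = 1, x2 = 4.

x1 = 1, x2 = 4, maximum P = 57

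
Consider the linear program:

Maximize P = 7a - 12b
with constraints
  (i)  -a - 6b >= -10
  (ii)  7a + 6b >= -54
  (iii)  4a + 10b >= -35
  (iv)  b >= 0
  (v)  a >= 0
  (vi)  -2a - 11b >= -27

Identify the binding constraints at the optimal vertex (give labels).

(i) and (iv)

Vertices and P = 7a - 12b:
  (10, 0) → P = 70
  (0, 5/3) → P = -20
  (0, 0) → P = 0

The maximum is at (10, 0). Substituting into each constraint, equality holds for (i) and (iv); the remaining constraints have slack.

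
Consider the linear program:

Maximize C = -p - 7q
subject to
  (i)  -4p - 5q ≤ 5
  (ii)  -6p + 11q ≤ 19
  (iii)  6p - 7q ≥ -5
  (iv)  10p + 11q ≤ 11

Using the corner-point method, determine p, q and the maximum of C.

p = 55/3, q = -47/3, maximum C = 274/3

Feasible corners and C = -p - 7q:
  (-30/29, -5/29) → C = 65/29
  (55/3, -47/3) → C = 274/3
  (11/68, 29/34) → C = -417/68

The optimum lies where -4p - 5q = 5 and 10p + 11q = 11.
Solving simultaneously gives p = 55/3, q = -47/3.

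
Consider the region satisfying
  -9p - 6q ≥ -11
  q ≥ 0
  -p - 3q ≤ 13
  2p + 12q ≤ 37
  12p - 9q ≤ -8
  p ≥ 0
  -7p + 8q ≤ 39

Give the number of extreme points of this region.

The feasible vertices (each the meet of two boundaries and inside every other half-plane) are:
  (1/3, 4/3)
  (0, 11/6)
  (0, 8/9)

3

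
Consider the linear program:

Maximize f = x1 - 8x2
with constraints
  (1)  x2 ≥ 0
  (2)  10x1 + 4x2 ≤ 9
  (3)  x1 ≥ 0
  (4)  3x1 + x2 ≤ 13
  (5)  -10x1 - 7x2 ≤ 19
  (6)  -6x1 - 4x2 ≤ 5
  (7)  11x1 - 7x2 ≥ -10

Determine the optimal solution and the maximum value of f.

x1 = 9/10, x2 = 0, maximum f = 9/10

Vertices and f = x1 - 8x2:
  (9/10, 0) → f = 9/10
  (0, 0) → f = 0
  (23/114, 199/114) → f = -523/38
  (0, 10/7) → f = -80/7

At the optimal vertex, x2 = 0 and 10x1 + 4x2 = 9.
Solving simultaneously gives x1 = 9/10, x2 = 0.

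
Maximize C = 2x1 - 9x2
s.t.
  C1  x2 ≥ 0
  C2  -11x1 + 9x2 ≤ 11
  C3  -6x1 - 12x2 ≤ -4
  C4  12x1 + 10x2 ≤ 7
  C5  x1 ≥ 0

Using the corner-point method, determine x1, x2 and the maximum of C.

Vertices and C = 2x1 - 9x2:
  (11/21, 1/14) → C = 17/42
  (0, 1/3) → C = -3
  (0, 7/10) → C = -63/10

The optimum lies where -6x1 - 12x2 = -4 and 12x1 + 10x2 = 7.
Solving simultaneously gives x1 = 11/21, x2 = 1/14.

x1 = 11/21, x2 = 1/14, maximum C = 17/42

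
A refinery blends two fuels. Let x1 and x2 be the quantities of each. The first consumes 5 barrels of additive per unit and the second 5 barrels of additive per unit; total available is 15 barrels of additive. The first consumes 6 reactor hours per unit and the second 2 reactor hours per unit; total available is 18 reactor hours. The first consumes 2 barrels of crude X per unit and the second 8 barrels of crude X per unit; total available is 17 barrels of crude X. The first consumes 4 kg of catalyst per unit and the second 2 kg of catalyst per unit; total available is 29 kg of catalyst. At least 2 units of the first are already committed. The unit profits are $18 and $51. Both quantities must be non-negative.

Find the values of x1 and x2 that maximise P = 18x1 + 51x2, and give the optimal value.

x1 = 2, x2 = 1, maximum P = 87

Feasible corners and P = 18x1 + 51x2:
  (3, 0) → P = 54
  (2, 0) → P = 36
  (2, 1) → P = 87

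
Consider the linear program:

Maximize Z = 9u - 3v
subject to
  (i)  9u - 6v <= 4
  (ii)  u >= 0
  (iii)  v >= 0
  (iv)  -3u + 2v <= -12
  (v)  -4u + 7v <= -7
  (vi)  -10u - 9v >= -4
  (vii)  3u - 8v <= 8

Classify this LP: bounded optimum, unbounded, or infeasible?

Constraints 9u - 6v ≤ 4 and -3u + 2v ≤ -12 have parallel boundaries but demand opposite sides — no point can satisfy both, so the region is empty.

infeasible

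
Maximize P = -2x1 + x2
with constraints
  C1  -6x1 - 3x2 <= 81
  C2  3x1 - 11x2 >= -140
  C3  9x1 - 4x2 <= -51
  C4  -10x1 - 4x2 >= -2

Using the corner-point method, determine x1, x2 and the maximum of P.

Extreme points and P = -2x1 + x2:
  (-437/25, 199/25) → P = 1073/25
  (-159/17, -141/17) → P = 177/17
  (-269/61, 703/61) → P = 1241/61
  (-49/19, 132/19) → P = 230/19

At the optimal vertex, -6x1 - 3x2 = 81 and 3x1 - 11x2 = -140.
Solving simultaneously gives x1 = -437/25, x2 = 199/25.

x1 = -437/25, x2 = 199/25, maximum P = 1073/25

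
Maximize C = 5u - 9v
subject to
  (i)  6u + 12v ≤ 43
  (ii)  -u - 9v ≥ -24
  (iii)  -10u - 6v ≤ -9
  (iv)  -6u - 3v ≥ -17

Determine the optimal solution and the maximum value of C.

Vertices and C = 5u - 9v:
  (-3/4, 11/4) → C = -57/2
  (27/17, 127/51) → C = -246/17
  (25/2, -58/3) → C = 473/2

The optimum lies where -10u - 6v = -9 and -6u - 3v = -17.
Solving simultaneously gives u = 25/2, v = -58/3.

u = 25/2, v = -58/3, maximum C = 473/2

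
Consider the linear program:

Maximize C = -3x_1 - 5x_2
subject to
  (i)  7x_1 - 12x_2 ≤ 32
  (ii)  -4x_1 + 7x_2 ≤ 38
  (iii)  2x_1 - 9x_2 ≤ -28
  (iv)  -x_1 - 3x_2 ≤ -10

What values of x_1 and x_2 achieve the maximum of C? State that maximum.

Corner points and C = -3x_1 - 5x_2:
  (680, 394) → C = -4010
  (16, 20/3) → C = -244/3
  (-44/19, 78/19) → C = -258/19
  (2/5, 16/5) → C = -86/5

x_1 = -44/19, x_2 = 78/19, maximum C = -258/19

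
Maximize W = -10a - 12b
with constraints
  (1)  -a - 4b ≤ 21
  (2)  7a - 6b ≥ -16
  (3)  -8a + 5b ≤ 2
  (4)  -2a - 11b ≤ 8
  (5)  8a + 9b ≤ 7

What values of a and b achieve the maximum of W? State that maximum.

a = -31/49, b = -30/49, maximum W = 670/49

Vertices and W = -10a - 12b:
  (-31/49, -30/49) → W = 670/49
  (17/112, 9/14) → W = -517/56
  (149/70, -39/35) → W = -277/35

At the optimal vertex, -8a + 5b = 2 and -2a - 11b = 8.
Solving simultaneously gives a = -31/49, b = -30/49.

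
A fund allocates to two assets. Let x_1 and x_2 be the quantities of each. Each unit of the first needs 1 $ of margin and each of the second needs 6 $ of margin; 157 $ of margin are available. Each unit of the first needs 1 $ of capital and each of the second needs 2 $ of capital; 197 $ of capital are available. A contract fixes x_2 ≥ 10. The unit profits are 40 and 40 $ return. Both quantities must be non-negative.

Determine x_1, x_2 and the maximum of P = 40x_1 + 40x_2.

Vertices and P = 40x_1 + 40x_2:
  (0, 157/6) → P = 3140/3
  (0, 10) → P = 400
  (97, 10) → P = 4280

At the optimal vertex, x_1 + 6x_2 = 157 and x_2 = 10.
Solving simultaneously gives x_1 = 97, x_2 = 10.

x_1 = 97, x_2 = 10, maximum P = 4280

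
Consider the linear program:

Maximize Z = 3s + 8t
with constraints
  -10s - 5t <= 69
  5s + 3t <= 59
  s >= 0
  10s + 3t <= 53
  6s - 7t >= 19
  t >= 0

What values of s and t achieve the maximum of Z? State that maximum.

s = 107/22, t = 16/11, maximum Z = 577/22

Extreme points and Z = 3s + 8t:
  (107/22, 16/11) → Z = 577/22
  (53/10, 0) → Z = 159/10
  (19/6, 0) → Z = 19/2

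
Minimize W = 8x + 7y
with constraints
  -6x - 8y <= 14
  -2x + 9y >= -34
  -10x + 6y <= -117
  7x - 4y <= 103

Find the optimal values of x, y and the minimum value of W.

The optimum lies where -2x + 9y = -34 and -10x + 6y = -117.
Solving simultaneously gives x = 283/26, y = -53/39.

x = 283/26, y = -53/39, minimum W = 3025/39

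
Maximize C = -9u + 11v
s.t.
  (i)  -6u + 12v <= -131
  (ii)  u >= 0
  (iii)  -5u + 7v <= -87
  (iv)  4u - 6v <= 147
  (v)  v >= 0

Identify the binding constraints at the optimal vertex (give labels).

(i) and (v)

Extreme points and C = -9u + 11v:
  (163/2, 179/6) → C = -1216/3
  (131/6, 0) → C = -393/2
  (147/4, 0) → C = -1323/4

The maximum is at (131/6, 0). Substituting into each constraint, equality holds for (i) and (v); the remaining constraints have slack.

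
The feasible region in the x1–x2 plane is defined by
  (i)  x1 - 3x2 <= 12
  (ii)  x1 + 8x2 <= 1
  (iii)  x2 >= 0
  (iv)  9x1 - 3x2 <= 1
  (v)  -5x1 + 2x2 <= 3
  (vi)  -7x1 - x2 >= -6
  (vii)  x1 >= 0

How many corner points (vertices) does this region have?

Intersecting each pair of boundary lines and keeping only the points that satisfy every inequality leaves:
  (11/75, 8/75)
  (0, 1/8)
  (1/9, 0)
  (0, 0)

4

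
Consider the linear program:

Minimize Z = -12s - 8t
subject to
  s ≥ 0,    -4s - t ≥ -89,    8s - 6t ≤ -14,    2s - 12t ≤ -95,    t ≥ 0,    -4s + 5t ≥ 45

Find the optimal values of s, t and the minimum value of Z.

s = 0, t = 89, minimum Z = -712

Corner points and Z = -12s - 8t:
  (0, 89) → Z = -712
  (0, 9) → Z = -72
  (65/4, 24) → Z = -387
  (25/2, 19) → Z = -302

The optimum lies where s = 0 and -4s - t = -89.
Solving simultaneously gives s = 0, t = 89.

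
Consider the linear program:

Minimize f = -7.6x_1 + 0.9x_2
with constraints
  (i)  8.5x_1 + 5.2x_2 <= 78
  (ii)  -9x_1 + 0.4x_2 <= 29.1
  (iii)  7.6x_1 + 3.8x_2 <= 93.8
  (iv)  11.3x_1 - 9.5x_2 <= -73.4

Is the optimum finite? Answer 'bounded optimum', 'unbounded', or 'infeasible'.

Vertices and f = -7.6x_1 + 0.9x_2:
  (-3003/1255, 18987/1004) → f = 1767327/50200
  (35932/13951, 150530/13951) → f = -688031/69755
  (-24709/8098, 33177/8098) → f = 2176477/80980
The feasible region has finitely many vertices and no improving ray; the minimum is -688031/69755 at (35932/13951, 150530/13951).

bounded optimum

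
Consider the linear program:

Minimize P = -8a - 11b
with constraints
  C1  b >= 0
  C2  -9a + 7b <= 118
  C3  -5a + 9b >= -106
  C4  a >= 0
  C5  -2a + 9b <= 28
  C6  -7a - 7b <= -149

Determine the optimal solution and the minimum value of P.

a = 134/3, b = 352/27, minimum P = -13520/27

Extreme points and P = -8a - 11b:
  (134/3, 352/27) → P = -13520/27
  (2083/98, 3/98) → P = -16697/98
  (1145/77, 494/77) → P = -14594/77

The binding constraints are -5a + 9b = -106 and -2a + 9b = 28.
Solving simultaneously gives a = 134/3, b = 352/27.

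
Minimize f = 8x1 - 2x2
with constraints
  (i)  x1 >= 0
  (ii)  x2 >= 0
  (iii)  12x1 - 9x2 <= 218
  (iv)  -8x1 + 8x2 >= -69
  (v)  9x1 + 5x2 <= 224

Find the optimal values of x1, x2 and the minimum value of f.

x1 = 0, x2 = 224/5, minimum f = -448/5

Vertices and f = 8x1 - 2x2:
  (0, 0) → f = 0
  (0, 224/5) → f = -448/5
  (69/8, 0) → f = 69
  (2137/112, 1171/112) → f = 7377/56

At the optimal vertex, x1 = 0 and 9x1 + 5x2 = 224.
Solving simultaneously gives x1 = 0, x2 = 224/5.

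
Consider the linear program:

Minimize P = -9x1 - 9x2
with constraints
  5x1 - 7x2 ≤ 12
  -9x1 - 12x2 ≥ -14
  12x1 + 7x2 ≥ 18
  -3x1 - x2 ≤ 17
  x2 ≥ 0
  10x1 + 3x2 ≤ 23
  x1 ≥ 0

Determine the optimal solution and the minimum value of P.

The optimum lies where -9x1 - 12x2 = -14 and x2 = 0.
Solving simultaneously gives x1 = 14/9, x2 = 0.

x1 = 14/9, x2 = 0, minimum P = -14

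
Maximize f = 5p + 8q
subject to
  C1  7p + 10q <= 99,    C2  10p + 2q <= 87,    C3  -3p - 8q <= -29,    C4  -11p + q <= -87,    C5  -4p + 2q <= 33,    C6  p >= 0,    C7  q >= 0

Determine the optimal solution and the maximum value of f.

p = 261/32, q = 87/32, maximum f = 2001/32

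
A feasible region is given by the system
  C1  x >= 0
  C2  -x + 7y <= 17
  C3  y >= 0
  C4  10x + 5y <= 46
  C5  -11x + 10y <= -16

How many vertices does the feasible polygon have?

Intersecting each pair of boundary lines and keeping only the points that satisfy every inequality leaves:
  (23/5, 0)
  (16/11, 0)
  (108/31, 346/155)

3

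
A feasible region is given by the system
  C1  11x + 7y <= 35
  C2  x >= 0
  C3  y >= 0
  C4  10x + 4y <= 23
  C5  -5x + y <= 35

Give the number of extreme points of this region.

4

Pairwise boundary intersections that survive every other constraint:
  (0, 5)
  (21/26, 97/26)
  (0, 0)
  (23/10, 0)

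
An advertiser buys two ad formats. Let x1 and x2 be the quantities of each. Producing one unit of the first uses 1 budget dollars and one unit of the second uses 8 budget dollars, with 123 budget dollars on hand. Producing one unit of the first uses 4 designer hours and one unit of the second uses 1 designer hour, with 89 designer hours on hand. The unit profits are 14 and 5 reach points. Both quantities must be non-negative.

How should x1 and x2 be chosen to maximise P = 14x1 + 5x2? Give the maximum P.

x1 = 19, x2 = 13, maximum P = 331

Vertices and P = 14x1 + 5x2:
  (0, 0) → P = 0
  (0, 123/8) → P = 615/8
  (89/4, 0) → P = 623/2
  (19, 13) → P = 331

The optimum lies where x1 + 8x2 = 123 and 4x1 + x2 = 89.
Solving simultaneously gives x1 = 19, x2 = 13.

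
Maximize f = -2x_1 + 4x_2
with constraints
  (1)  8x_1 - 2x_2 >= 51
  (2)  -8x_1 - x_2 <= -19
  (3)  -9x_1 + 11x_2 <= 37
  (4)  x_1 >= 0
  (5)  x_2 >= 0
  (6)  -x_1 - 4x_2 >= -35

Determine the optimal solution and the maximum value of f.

x_1 = 137/17, x_2 = 229/34, maximum f = 184/17

At the optimal vertex, 8x_1 - 2x_2 = 51 and -x_1 - 4x_2 = -35.
Solving simultaneously gives x_1 = 137/17, x_2 = 229/34.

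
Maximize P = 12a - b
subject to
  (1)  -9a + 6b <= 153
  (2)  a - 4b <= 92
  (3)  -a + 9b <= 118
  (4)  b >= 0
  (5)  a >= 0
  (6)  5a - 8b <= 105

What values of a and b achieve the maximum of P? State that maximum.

a = 1889/37, b = 695/37, maximum P = 21973/37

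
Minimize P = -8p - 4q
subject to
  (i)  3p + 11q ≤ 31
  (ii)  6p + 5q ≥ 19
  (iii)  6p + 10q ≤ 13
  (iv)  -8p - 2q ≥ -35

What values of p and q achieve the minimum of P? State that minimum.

Corner points and P = -8p - 4q:
  (25/6, -6/5) → P = -428/15
  (137/28, -29/14) → P = -216/7
  (81/17, -53/34) → P = -542/17

p = 81/17, q = -53/34, minimum P = -542/17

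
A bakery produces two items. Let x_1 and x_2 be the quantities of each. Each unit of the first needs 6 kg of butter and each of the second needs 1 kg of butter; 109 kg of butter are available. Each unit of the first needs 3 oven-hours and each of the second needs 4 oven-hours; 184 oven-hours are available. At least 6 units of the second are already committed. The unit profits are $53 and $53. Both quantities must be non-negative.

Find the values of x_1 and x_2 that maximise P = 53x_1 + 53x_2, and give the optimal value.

Extreme points and P = 53x_1 + 53x_2:
  (0, 46) → P = 2438
  (0, 6) → P = 318
  (12, 37) → P = 2597
  (103/6, 6) → P = 7367/6

At the optimal vertex, 6x_1 + x_2 = 109 and 3x_1 + 4x_2 = 184.
Solving simultaneously gives x_1 = 12, x_2 = 37.

x_1 = 12, x_2 = 37, maximum P = 2597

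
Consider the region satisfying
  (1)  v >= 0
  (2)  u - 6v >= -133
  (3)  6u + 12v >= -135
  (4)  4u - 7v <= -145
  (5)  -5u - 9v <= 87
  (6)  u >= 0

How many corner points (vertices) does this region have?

Pairwise boundary intersections that survive every other constraint:
  (61/17, 387/17)
  (0, 133/6)
  (0, 145/7)

3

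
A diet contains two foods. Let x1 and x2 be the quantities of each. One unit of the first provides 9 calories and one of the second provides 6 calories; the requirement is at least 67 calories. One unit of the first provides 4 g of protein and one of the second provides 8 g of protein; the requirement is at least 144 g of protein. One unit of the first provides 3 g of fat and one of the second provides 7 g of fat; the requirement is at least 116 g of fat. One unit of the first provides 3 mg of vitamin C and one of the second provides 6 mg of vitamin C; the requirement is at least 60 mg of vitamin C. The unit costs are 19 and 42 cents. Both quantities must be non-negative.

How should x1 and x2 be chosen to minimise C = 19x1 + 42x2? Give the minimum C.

x1 = 20, x2 = 8, minimum C = 716

Vertices and C = 19x1 + 42x2:
  (0, 18) → C = 756
  (116/3, 0) → C = 2204/3
  (20, 8) → C = 716
The feasible region is unbounded (it extends along (0, 1), (1, 0)), but C strictly increases along every unbounded feasible direction, so there is no improving ray and the minimum is attained at a vertex.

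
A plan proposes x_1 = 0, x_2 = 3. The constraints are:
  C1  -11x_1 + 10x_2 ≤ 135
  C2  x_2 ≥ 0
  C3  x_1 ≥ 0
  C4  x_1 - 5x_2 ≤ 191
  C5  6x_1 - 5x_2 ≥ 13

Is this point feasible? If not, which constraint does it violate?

Constraint C5: 6x_1 - 5x_2 = -15, which is not ≥ 13. All other constraints are satisfied.

not feasible — violates C5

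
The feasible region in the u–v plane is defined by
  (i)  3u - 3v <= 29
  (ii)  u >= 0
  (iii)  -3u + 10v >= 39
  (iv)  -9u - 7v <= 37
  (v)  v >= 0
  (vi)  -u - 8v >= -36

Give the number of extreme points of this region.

Intersecting each pair of boundary lines and keeping only the points that satisfy every inequality leaves:
  (0, 39/10)
  (0, 9/2)
  (24/17, 147/34)

3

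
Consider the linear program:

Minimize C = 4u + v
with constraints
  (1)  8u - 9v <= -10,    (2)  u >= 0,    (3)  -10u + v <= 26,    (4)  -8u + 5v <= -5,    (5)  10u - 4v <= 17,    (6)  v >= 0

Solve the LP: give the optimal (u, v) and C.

Feasible corners and C = 4u + v:
  (95/32, 15/4) → C = 125/8
  (193/58, 118/29) → C = 504/29
  (65/18, 43/9) → C = 173/9

u = 95/32, v = 15/4, minimum C = 125/8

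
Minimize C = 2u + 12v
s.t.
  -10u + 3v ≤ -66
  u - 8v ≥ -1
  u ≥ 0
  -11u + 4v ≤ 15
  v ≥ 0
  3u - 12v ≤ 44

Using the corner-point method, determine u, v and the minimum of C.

Vertices and C = 2u + 12v:
  (531/77, 76/77) → C = 282/11
  (33/5, 0) → C = 66/5
  (91/3, 47/12) → C = 323/3
  (44/3, 0) → C = 88/3

The binding constraints are -10u + 3v = -66 and v = 0.
Solving simultaneously gives u = 33/5, v = 0.

u = 33/5, v = 0, minimum C = 66/5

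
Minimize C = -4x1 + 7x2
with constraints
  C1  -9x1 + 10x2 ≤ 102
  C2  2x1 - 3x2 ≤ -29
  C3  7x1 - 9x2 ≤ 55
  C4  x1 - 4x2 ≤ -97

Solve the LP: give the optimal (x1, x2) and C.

x1 = 35, x2 = 33, minimum C = 91

Vertices and C = -4x1 + 7x2:
  (281/13, 771/26) → C = 3149/26
  (142, 313/3) → C = 487/3
  (35, 33) → C = 91
The feasible region is unbounded (it extends along (10, 9), (9, 7)), but C strictly increases along every unbounded feasible direction, so there is no improving ray and the minimum is attained at a vertex.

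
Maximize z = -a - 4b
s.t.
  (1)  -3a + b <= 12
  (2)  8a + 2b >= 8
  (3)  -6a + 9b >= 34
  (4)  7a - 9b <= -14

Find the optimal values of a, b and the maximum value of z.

Feasible corners and z = -a - 4b:
  (-8/7, 60/7) → z = -232/7
  (1/21, 80/21) → z = -107/7
  (20, 154/9) → z = -796/9
The feasible region is unbounded (it extends along (9, 7), (1, 3)), but z strictly decreases along every unbounded feasible direction, so there is no improving ray and the maximum is attained at a vertex.

The optimum lies where 8a + 2b = 8 and -6a + 9b = 34.
Solving simultaneously gives a = 1/21, b = 80/21.

a = 1/21, b = 80/21, maximum z = -107/7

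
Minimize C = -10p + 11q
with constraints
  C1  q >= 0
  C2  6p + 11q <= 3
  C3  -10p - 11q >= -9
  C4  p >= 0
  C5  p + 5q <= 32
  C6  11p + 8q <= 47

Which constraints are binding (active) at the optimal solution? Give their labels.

Feasible corners and C = -10p + 11q:
  (1/2, 0) → C = -5
  (0, 0) → C = 0
  (0, 3/11) → C = 3

The minimum is at (1/2, 0). Substituting into each constraint, equality holds for C1 and C2; the remaining constraints have slack.

C1 and C2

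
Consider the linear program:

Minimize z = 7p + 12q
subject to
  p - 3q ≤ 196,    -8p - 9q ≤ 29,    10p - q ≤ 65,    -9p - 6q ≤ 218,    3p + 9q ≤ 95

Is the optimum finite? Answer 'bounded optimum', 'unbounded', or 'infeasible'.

Extreme points and z = 7p + 12q:
  (278/49, -405/49) → z = -2914/49
  (-124/5, 847/45) → z = 784/15
  (680/93, 755/93) → z = 13820/93
The feasible region has finitely many vertices and no improving ray; the minimum is -2914/49 at (278/49, -405/49).

bounded optimum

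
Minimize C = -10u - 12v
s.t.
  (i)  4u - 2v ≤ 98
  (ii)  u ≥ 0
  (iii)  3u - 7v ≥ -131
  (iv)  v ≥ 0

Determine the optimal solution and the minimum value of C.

The optimum lies where 4u - 2v = 98 and 3u - 7v = -131.
Solving simultaneously gives u = 474/11, v = 409/11.

u = 474/11, v = 409/11, minimum C = -9648/11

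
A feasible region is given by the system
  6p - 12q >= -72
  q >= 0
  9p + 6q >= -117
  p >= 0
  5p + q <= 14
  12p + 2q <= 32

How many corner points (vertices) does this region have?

Of the 15 pairwise boundary intersections, those satisfying every inequality are:
  (0, 6)
  (16/11, 74/11)
  (0, 0)
  (8/3, 0)
  (2, 4)

5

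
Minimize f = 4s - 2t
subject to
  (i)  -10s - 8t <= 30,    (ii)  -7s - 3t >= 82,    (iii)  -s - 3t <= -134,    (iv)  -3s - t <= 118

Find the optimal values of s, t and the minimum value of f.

Extreme points and f = 4s - 2t:
  (-581/11, 685/11) → f = -3694/11
  (-457/7, 545/7) → f = -2918/7
  (-36, 170/3) → f = -772/3
  (-136, 290) → f = -1124

The optimum lies where -7s - 3t = 82 and -3s - t = 118.
Solving simultaneously gives s = -136, t = 290.

s = -136, t = 290, minimum f = -1124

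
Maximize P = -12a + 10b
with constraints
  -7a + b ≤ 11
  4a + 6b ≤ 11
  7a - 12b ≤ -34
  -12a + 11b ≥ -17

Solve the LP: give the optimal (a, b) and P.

a = -55/46, b = 121/46, maximum P = 935/23

Extreme points and P = -12a + 10b:
  (-55/46, 121/46) → P = 935/23
  (-14/11, 23/11) → P = 398/11
  (-4/5, 71/30) → P = 499/15

The optimum lies where -7a + b = 11 and 4a + 6b = 11.
Solving simultaneously gives a = -55/46, b = 121/46.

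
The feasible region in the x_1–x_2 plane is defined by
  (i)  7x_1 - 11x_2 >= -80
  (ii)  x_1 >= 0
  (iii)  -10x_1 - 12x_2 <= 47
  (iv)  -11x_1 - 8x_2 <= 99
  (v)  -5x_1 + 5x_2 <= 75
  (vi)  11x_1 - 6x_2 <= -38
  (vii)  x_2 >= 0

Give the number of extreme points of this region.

Intersecting each pair of boundary lines and keeping only the points that satisfy every inequality leaves:
  (0, 80/11)
  (62/79, 614/79)
  (0, 19/3)

3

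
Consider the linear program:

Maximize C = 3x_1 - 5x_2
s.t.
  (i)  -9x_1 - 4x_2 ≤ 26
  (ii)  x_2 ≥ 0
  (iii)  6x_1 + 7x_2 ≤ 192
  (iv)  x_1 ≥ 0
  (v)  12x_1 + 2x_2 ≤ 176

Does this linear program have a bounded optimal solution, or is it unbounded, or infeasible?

Corner points and C = 3x_1 - 5x_2:
  (0, 0) → C = 0
  (44/3, 0) → C = 44
  (0, 192/7) → C = -960/7
  (106/9, 52/3) → C = -154/3
The feasible region has finitely many vertices and no improving ray; the maximum is 44 at (44/3, 0).

bounded optimum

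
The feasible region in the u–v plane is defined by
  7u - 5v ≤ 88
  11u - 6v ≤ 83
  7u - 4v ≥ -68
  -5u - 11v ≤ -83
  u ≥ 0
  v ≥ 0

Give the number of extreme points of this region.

The feasible vertices (each the meet of two boundaries and inside every other half-plane) are:
  (370, 1329/2)
  (1411/151, 498/151)
  (0, 17)
  (0, 83/11)

4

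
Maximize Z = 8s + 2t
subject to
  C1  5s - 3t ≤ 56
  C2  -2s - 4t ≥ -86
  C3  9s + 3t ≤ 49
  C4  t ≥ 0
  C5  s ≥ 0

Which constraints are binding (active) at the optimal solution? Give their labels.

C3 and C4

Feasible corners and Z = 8s + 2t:
  (49/9, 0) → Z = 392/9
  (0, 49/3) → Z = 98/3
  (0, 0) → Z = 0

The maximum is at (49/9, 0). Substituting into each constraint, equality holds for C3 and C4; the remaining constraints have slack.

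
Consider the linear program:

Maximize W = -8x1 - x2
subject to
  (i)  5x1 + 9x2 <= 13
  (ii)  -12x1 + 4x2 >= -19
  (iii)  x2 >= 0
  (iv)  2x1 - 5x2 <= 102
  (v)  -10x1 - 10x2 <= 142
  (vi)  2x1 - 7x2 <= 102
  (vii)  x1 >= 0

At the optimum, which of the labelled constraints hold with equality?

(iii) and (vii)

Corner points and W = -8x1 - x2:
  (223/128, 61/128) → W = -1845/128
  (0, 13/9) → W = -13/9
  (19/12, 0) → W = -38/3
  (0, 0) → W = 0

The maximum is at (0, 0). Substituting into each constraint, equality holds for (iii) and (vii); the remaining constraints have slack.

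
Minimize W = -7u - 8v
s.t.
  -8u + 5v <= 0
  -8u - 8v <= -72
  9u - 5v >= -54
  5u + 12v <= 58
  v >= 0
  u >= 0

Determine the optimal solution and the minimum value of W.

u = 58/5, v = 0, minimum W = -406/5

Extreme points and W = -7u - 8v:
  (50/7, 13/7) → W = -454/7
  (9, 0) → W = -63
  (58/5, 0) → W = -406/5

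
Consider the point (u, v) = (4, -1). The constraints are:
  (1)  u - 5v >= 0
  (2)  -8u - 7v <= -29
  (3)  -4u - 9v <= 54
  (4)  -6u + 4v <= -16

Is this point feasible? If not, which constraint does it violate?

Constraint (2): -8u - 7v = -25, which is not ≤ -29. All other constraints are satisfied.

not feasible — violates (2)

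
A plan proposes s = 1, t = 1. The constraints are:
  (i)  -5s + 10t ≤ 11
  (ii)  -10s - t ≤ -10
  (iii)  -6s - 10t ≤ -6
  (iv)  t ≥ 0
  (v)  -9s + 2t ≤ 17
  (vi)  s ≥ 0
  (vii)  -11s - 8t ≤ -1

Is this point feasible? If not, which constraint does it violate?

feasible

(i): 5 ≤ 11 ✓
(ii): -11 ≤ -10 ✓
(iii): -16 ≤ -6 ✓
(iv): 1 ≥ 0 ✓
(v): -7 ≤ 17 ✓
(vi): 1 ≥ 0 ✓
(vii): -19 ≤ -1 ✓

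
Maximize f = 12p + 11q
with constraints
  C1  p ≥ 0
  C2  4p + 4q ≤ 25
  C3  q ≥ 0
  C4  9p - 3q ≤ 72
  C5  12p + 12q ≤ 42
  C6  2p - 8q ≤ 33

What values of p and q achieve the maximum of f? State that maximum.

p = 7/2, q = 0, maximum f = 42

Vertices and f = 12p + 11q:
  (0, 0) → f = 0
  (0, 7/2) → f = 77/2
  (7/2, 0) → f = 42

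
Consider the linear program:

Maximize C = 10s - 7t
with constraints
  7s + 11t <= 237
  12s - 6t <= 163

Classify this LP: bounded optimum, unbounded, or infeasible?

From the feasible point (3215/174, 1703/174), moving in the direction (-6, -12) keeps every constraint satisfied while C increases without bound.

unbounded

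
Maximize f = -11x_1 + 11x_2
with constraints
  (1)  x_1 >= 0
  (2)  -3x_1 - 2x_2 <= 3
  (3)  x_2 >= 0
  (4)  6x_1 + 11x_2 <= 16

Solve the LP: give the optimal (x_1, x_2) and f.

Feasible corners and f = -11x_1 + 11x_2:
  (0, 0) → f = 0
  (0, 16/11) → f = 16
  (8/3, 0) → f = -88/3

x_1 = 0, x_2 = 16/11, maximum f = 16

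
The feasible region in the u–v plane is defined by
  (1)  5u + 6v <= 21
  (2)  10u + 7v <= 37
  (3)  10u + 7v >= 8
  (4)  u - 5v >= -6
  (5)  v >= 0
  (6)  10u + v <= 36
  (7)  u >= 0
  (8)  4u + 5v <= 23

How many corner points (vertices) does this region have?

Of the 27 pairwise boundary intersections, those satisfying every inequality are:
  (3, 1)
  (69/31, 51/31)
  (43/12, 1/6)
  (4/5, 0)
  (0, 8/7)
  (0, 6/5)
  (18/5, 0)

7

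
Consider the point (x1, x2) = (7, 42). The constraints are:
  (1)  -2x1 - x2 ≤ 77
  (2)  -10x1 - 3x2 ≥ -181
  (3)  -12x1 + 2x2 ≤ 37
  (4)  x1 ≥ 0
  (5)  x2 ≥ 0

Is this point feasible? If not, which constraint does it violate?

not feasible — violates (2)

Constraint (2): -10x1 - 3x2 = -196, which is not ≥ -181. All other constraints are satisfied.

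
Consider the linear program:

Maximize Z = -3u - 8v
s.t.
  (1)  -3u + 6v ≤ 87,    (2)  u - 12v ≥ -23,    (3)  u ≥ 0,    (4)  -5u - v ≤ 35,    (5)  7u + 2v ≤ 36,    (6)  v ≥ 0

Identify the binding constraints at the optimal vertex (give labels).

Corner points and Z = -3u - 8v:
  (0, 23/12) → Z = -46/3
  (193/43, 197/86) → Z = -1367/43
  (0, 0) → Z = 0
  (36/7, 0) → Z = -108/7

The maximum is at (0, 0). Substituting into each constraint, equality holds for (3) and (6); the remaining constraints have slack.

(3) and (6)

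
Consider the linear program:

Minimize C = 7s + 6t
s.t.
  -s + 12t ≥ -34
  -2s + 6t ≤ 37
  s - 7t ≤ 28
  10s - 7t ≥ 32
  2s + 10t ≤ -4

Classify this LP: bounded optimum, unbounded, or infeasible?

bounded optimum

Extreme points and C = 7s + 6t:
  (146/113, -308/113) → C = -826/113
  (146/17, -36/17) → C = 806/17
  (146/57, -52/57) → C = 710/57
The feasible region has finitely many vertices and no improving ray; the minimum is -826/113 at (146/113, -308/113).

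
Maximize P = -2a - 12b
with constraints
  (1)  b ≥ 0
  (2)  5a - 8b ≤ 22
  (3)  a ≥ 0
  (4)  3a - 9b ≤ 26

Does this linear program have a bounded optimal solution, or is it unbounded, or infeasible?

bounded optimum

Feasible corners and P = -2a - 12b:
  (22/5, 0) → P = -44/5
  (0, 0) → P = 0
The feasible region has finitely many vertices and no improving ray; the maximum is 0 at (0, 0).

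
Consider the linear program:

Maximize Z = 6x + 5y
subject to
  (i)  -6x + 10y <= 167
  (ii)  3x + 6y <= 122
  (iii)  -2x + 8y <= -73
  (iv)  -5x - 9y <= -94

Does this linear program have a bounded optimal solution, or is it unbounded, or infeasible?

From the feasible point (707/18, 25/36), moving in the direction (6, -3) keeps every constraint satisfied while Z increases without bound.

unbounded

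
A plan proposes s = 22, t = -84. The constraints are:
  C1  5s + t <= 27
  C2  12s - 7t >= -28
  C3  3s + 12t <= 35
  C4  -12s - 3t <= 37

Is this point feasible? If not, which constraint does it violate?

C1: 26 ≤ 27 ✓
C2: 852 ≥ -28 ✓
C3: -942 ≤ 35 ✓
C4: -12 ≤ 37 ✓

feasible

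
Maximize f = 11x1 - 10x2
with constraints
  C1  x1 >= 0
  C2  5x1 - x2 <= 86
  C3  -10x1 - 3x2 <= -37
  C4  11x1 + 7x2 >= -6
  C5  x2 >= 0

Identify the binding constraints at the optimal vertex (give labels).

Vertices and f = 11x1 - 10x2:
  (0, 37/3) → f = -370/3
  (86/5, 0) → f = 946/5
  (37/10, 0) → f = 407/10
The feasible region is unbounded (it extends along (0, 1), (1, 5)), but f strictly decreases along every unbounded feasible direction, so there is no improving ray and the maximum is attained at a vertex.

The maximum is at (86/5, 0). Substituting into each constraint, equality holds for C2 and C5; the remaining constraints have slack.

C2 and C5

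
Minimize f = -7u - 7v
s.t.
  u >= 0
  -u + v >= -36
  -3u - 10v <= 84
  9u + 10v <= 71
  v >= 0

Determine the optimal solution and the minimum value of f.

u = 71/9, v = 0, minimum f = -497/9

Vertices and f = -7u - 7v:
  (0, 71/10) → f = -497/10
  (0, 0) → f = 0
  (71/9, 0) → f = -497/9

The binding constraints are 9u + 10v = 71 and v = 0.
Solving simultaneously gives u = 71/9, v = 0.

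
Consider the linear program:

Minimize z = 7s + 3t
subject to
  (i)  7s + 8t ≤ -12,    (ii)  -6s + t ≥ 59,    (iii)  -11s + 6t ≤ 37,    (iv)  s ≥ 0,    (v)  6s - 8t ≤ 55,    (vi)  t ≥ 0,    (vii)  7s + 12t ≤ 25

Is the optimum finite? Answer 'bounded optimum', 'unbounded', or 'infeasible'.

infeasible

The boundaries t = 0 and 7s + 12t = 25 meet at (25/7, 0), but that point violates 7s + 8t ≤ -12. Every candidate vertex is excluded by some other constraint, so the feasible region is empty.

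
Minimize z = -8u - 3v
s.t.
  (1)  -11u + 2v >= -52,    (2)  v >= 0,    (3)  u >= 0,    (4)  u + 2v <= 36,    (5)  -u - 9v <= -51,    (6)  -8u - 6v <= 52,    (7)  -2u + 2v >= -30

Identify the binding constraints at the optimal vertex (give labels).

(1) and (4)

Extreme points and z = -8u - 3v:
  (22/3, 43/3) → z = -305/3
  (570/101, 509/101) → z = -6087/101
  (0, 18) → z = -54
  (0, 17/3) → z = -17

The minimum is at (22/3, 43/3). Substituting into each constraint, equality holds for (1) and (4); the remaining constraints have slack.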